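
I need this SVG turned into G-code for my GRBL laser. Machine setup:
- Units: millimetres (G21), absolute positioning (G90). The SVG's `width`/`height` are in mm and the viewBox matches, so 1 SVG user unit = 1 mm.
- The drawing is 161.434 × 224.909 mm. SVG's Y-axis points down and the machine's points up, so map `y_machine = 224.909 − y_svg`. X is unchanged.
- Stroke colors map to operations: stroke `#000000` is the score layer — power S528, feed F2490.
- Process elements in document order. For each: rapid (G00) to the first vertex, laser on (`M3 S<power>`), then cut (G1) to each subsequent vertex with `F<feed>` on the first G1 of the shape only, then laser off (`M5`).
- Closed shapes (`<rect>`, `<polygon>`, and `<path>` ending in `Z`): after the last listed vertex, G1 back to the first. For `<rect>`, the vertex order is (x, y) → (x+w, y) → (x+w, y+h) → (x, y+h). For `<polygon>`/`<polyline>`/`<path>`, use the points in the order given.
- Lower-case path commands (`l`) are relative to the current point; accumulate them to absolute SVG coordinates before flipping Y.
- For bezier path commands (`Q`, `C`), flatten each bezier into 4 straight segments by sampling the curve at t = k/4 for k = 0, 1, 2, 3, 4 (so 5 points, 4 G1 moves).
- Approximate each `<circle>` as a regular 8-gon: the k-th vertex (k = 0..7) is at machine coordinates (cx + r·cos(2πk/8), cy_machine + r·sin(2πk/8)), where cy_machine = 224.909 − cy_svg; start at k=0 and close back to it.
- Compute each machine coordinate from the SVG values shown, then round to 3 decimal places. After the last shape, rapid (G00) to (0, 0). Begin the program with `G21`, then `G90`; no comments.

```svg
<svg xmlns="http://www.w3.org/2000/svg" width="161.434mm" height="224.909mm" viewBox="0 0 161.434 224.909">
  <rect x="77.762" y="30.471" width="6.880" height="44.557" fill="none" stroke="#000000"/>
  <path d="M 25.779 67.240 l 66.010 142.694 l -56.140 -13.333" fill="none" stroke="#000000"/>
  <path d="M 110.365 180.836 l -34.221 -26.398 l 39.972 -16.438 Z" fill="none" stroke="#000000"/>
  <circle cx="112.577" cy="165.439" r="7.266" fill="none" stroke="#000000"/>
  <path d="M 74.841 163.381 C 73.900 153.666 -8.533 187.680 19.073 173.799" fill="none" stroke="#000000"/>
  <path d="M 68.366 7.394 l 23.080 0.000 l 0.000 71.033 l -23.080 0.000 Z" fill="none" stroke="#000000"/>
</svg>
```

1 u = 1 mm; y_m = 224.909 − y.

[1] `<rect>` rectangle, #000000→score S528 F2490: (77.762,194.438) → (84.642,194.438) → (84.642,149.881) → (77.762,149.881) → (77.762,194.438) (closed)

[2] `<path>` open polyline, #000000→score S528 F2490: (25.779,157.669) → (91.789,14.975) → (35.649,28.308)

[3] `<path>` regular polygon, #000000→score S528 F2490: (110.365,44.073) → (76.144,70.471) → (116.116,86.909) → (110.365,44.073) (closed)

[4] `<circle>` circle, #000000→score S528 F2490: (119.843,59.470) → (117.715,64.608) → (112.577,66.736) → (107.439,64.608) → (105.311,59.470) → (107.439,54.332) → (112.577,52.204) → (117.715,54.332) → (119.843,59.470) (closed)

[5] `<path>` cubic bezier, #000000→score S528 F2490: (74.841,61.528) → (61.848,62.047) → (36.252,54.757) → (16.008,48.248) → (19.073,51.110)

[6] `<path>` rectangle, #000000→score S528 F2490: (68.366,217.515) → (91.446,217.515) → (91.446,146.482) → (68.366,146.482) → (68.366,217.515) (closed)

G21
G90
G00 X77.762 Y194.438
M3 S528
G1 X84.642 Y194.438 F2490
G1 X84.642 Y149.881
G1 X77.762 Y149.881
G1 X77.762 Y194.438
M5
G00 X25.779 Y157.669
M3 S528
G1 X91.789 Y14.975 F2490
G1 X35.649 Y28.308
M5
G00 X110.365 Y44.073
M3 S528
G1 X76.144 Y70.471 F2490
G1 X116.116 Y86.909
G1 X110.365 Y44.073
M5
G00 X119.843 Y59.470
M3 S528
G1 X117.715 Y64.608 F2490
G1 X112.577 Y66.736
G1 X107.439 Y64.608
G1 X105.311 Y59.470
G1 X107.439 Y54.332
G1 X112.577 Y52.204
G1 X117.715 Y54.332
G1 X119.843 Y59.470
M5
G00 X74.841 Y61.528
M3 S528
G1 X61.848 Y62.047 F2490
G1 X36.252 Y54.757
G1 X16.008 Y48.248
G1 X19.073 Y51.110
M5
G00 X68.366 Y217.515
M3 S528
G1 X91.446 Y217.515 F2490
G1 X91.446 Y146.482
G1 X68.366 Y146.482
G1 X68.366 Y217.515
M5
G00 X0.000 Y0.000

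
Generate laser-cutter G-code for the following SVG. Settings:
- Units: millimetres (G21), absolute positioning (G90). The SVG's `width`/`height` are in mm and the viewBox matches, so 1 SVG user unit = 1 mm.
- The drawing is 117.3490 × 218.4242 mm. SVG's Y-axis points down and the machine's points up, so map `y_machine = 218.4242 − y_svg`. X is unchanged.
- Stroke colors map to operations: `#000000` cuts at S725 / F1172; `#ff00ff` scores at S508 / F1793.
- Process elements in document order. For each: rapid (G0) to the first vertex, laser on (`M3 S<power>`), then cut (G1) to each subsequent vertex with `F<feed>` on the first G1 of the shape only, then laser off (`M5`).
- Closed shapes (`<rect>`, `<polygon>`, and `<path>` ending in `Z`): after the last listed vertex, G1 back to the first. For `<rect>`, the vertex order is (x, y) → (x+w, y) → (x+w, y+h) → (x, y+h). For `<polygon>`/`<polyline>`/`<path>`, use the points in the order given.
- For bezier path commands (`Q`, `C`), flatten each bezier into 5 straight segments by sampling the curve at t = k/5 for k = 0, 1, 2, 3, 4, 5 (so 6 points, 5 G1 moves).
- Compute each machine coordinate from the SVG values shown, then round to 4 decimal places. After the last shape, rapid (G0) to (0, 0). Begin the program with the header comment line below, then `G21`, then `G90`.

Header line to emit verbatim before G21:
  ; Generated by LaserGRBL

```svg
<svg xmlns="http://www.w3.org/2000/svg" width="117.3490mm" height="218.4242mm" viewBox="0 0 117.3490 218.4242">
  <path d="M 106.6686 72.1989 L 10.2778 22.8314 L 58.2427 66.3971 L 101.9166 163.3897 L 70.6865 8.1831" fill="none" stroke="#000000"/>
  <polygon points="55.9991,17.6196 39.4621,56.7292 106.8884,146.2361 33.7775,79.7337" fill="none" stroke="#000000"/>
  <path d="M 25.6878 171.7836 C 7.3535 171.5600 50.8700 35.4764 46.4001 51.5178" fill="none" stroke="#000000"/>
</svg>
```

Since the viewBox matches the mm dimensions, user units are millimetres directly. The only transform is the Y-flip y_m = 218.4242 − y_svg.

Shape 1 is a open polyline drawn with `<path>`. Its stroke #000000 means cut at S725, F1172. After flipping Y the toolpath is (106.6686,146.2253) → (10.2778,195.5928) → (58.2427,152.0271) → (101.9166,55.0345) → (70.6865,210.2411).

Shape 2 is a closed polygon drawn with `<polygon>`. Its stroke #000000 means cut at S725, F1172. After flipping Y the toolpath is (55.9991,200.8046) → (39.4621,161.6950) → (106.8884,72.1881) → (33.7775,138.6905) → (55.9991,200.8046), returning to the start.

Shape 3 is a cubic bezier drawn with `<path>`. Its stroke #000000 means cut at S725, F1172. After flipping Y the toolpath is (25.6878,46.6406) → (21.2306,60.7741) → (26.3454,93.6907) → (35.7601,131.5671) → (44.2024,160.5801) → (46.4001,166.9064).

; Generated by LaserGRBL
G21
G90
G0 X106.6686 Y146.2253
M3 S725
G1 X10.2778 Y195.5928 F1172
G1 X58.2427 Y152.0271
G1 X101.9166 Y55.0345
G1 X70.6865 Y210.2411
M5
G0 X55.9991 Y200.8046
M3 S725
G1 X39.4621 Y161.6950 F1172
G1 X106.8884 Y72.1881
G1 X33.7775 Y138.6905
G1 X55.9991 Y200.8046
M5
G0 X25.6878 Y46.6406
M3 S725
G1 X21.2306 Y60.7741 F1172
G1 X26.3454 Y93.6907
G1 X35.7601 Y131.5671
G1 X44.2024 Y160.5801
G1 X46.4001 Y166.9064
M5
G0 X0.0000 Y0.0000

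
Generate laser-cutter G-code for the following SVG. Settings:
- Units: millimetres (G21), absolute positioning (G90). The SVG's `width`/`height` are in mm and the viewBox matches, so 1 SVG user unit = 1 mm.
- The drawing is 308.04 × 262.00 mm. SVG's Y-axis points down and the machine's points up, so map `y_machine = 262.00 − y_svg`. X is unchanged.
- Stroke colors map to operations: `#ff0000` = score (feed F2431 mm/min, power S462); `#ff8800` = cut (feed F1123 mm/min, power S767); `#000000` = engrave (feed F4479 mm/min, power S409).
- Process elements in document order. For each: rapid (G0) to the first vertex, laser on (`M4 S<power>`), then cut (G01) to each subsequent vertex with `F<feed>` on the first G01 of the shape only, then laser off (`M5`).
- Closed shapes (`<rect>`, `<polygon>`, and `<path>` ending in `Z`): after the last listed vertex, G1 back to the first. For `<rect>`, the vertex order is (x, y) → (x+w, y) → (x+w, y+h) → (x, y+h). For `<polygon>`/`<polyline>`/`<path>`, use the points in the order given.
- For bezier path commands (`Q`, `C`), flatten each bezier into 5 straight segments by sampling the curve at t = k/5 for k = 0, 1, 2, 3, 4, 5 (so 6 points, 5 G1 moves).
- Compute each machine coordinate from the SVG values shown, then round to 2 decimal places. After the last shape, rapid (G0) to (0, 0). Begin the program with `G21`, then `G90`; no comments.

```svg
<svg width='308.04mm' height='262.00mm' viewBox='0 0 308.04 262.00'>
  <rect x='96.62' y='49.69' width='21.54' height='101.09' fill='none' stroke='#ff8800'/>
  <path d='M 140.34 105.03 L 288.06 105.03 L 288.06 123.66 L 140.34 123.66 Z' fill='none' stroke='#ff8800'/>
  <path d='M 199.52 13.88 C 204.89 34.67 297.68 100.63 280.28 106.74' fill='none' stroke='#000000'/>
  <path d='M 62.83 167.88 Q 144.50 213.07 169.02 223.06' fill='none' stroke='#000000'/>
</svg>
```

G21
G90
G0 X96.62 Y212.31
M4 S767
G01 X118.16 Y212.31 F1123
G01 X118.16 Y111.22
G01 X96.62 Y111.22
G01 X96.62 Y212.31
M5
G0 X140.34 Y156.97
M4 S767
G01 X288.06 Y156.97 F1123
G01 X288.06 Y138.34
G01 X140.34 Y138.34
G01 X140.34 Y156.97
M5
G0 X199.52 Y248.12
M4 S409
G01 X211.65 Y231.07 F4479
G01 X235.28 Y208.21
G01 X260.92 Y184.60
G01 X279.08 Y165.27
G01 X280.28 Y155.26
M5
G0 X62.83 Y94.12
M4 S409
G01 X93.21 Y77.45 F4479
G01 X119.02 Y63.60
G01 X140.26 Y52.56
G01 X156.93 Y44.34
G01 X169.02 Y38.94
M5
G0 X0.00 Y0.00

1 u = 1 mm; y_m = 262.00 − y.

[1] `<rect>` rectangle, #ff8800→cut S767 F1123: (96.62,212.31) → (118.16,212.31) → (118.16,111.22) → (96.62,111.22) → (96.62,212.31) (closed)

[2] `<path>` rectangle, #ff8800→cut S767 F1123: (140.34,156.97) → (288.06,156.97) → (288.06,138.34) → (140.34,138.34) → (140.34,156.97) (closed)

[3] `<path>` cubic bezier, #000000→engrave S409 F4479: (199.52,248.12) → (211.65,231.07) → (235.28,208.21) → (260.92,184.60) → (279.08,165.27) → (280.28,155.26)

[4] `<path>` quadratic bezier, #000000→engrave S409 F4479: (62.83,94.12) → (93.21,77.45) → (119.02,63.60) → (140.26,52.56) → (156.93,44.34) → (169.02,38.94)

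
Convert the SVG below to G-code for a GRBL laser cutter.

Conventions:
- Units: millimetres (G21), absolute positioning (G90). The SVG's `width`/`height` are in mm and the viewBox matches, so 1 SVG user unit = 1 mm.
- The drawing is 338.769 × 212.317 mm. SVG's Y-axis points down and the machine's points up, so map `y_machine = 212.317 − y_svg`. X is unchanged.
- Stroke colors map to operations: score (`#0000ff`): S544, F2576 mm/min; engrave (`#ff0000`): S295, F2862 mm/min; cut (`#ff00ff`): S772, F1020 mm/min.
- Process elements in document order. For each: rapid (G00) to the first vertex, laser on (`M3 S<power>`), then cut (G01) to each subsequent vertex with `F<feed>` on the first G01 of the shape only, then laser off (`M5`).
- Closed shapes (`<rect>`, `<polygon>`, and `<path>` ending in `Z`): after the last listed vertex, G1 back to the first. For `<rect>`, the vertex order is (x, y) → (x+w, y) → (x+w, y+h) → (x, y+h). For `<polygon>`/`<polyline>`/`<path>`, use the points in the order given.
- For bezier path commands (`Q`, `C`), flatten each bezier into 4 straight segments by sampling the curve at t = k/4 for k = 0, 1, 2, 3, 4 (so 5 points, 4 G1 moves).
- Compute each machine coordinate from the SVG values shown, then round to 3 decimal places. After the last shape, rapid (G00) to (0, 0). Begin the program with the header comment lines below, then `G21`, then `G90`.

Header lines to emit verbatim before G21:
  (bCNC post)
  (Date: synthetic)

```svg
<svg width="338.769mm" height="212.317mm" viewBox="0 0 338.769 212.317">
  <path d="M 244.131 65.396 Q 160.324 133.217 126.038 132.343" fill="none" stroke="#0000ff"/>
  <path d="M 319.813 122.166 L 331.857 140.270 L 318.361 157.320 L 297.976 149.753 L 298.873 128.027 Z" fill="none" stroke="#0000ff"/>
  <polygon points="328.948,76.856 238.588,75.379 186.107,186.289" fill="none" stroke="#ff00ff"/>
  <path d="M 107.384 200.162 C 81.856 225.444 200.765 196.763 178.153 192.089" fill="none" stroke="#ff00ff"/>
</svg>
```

(bCNC post)
(Date: synthetic)
G21
G90
G00 X244.131 Y146.921
M3 S544
G01 X205.323 Y117.304 F2576
G01 X172.704 Y96.274
G01 X146.276 Y83.830
G01 X126.038 Y79.974
M5
G00 X319.813 Y90.151
M3 S544
G01 X331.857 Y72.047 F2576
G01 X318.361 Y54.997
G01 X297.976 Y62.564
G01 X298.873 Y84.290
G01 X319.813 Y90.151
M5
G00 X328.948 Y135.461
M3 S772
G01 X238.588 Y136.938 F1020
G01 X186.107 Y26.028
G01 X328.948 Y135.461
M5
G00 X107.384 Y12.155
M3 S772
G01 X110.852 Y2.093 F1020
G01 X141.675 Y4.958
G01 X173.045 Y13.439
G01 X178.153 Y20.228
M5
G00 X0.000 Y0.000

viewBox `0 0 338.769 212.317` with mm width/height → 1 unit = 1 mm. Flip: y_m = 212.317 − y_svg.

**Shape 1** — `<path>` quadratic bezier, stroke `#0000ff` → score (S544, F2576). Control points (SVG): P0=(244.131,65.396), P1=(160.324,133.217), P2=(126.038,132.343); sampled at t=k/4. Machine vertices: (244.131,146.921) → (205.323,117.304) → (172.704,96.274) → (146.276,83.830) → (126.038,79.974). Open path.

**Shape 2** — `<path>` regular polygon, stroke `#0000ff` → score (S544, F2576). Machine vertices: (319.813,90.151) → (331.857,72.047) → (318.361,54.997) → (297.976,62.564) → (298.873,84.290) → (319.813,90.151). Closed: final G1 returns to the first vertex.

**Shape 3** — `<polygon>` closed polygon, stroke `#ff00ff` → cut (S772, F1020). Machine vertices: (328.948,135.461) → (238.588,136.938) → (186.107,26.028) → (328.948,135.461). Closed: final G1 returns to the first vertex.

**Shape 4** — `<path>` cubic bezier, stroke `#ff00ff` → cut (S772, F1020). Control points (SVG): P0=(107.384,200.162), P1=(81.856,225.444), P2=(200.765,196.763), P3=(178.153,192.089); sampled at t=k/4. Machine vertices: (107.384,12.155) → (110.852,2.093) → (141.675,4.958) → (173.045,13.439) → (178.153,20.228). Open path.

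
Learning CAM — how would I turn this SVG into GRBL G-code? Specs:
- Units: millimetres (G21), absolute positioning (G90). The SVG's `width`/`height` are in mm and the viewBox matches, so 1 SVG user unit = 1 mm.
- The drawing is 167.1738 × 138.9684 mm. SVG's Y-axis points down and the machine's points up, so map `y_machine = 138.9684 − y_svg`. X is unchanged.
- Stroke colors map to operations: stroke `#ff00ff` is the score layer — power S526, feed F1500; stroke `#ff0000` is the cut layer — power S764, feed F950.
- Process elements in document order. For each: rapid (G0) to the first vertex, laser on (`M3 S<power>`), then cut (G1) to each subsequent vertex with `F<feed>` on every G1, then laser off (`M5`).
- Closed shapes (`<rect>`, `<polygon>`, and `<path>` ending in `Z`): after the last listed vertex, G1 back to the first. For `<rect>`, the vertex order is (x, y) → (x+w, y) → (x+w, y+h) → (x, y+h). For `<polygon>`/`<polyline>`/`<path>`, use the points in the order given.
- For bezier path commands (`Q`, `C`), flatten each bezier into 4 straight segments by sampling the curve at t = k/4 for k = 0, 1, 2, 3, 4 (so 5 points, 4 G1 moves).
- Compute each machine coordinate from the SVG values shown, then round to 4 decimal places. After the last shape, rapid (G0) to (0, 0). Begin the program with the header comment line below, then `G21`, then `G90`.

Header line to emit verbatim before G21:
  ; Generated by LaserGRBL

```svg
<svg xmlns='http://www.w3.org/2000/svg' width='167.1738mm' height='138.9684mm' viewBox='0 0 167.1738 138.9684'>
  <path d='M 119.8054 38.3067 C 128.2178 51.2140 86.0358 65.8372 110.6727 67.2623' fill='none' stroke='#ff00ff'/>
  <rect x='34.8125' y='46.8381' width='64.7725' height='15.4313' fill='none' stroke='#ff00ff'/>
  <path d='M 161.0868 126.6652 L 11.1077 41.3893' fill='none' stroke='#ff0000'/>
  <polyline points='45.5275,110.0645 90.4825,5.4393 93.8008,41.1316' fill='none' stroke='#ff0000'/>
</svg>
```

viewBox `0 0 167.1738 138.9684` with mm width/height → 1 unit = 1 mm. Flip: y_m = 138.9684 − y_svg.

**Shape 1** — `<path>` cubic bezier, stroke `#ff00ff` → score (S526, F1500). Control points (SVG): P0=(119.8054,38.3067), P1=(128.2178,51.2140), P2=(86.0358,65.8372), P3=(110.6727,67.2623); sampled at t=k/4. Machine vertices: (119.8054,100.6617) → (118.4628,90.8925) → (109.1549,81.8781) → (102.8890,75.0165) → (110.6727,71.7061). Open path.

**Shape 2** — `<rect>` rectangle, stroke `#ff00ff` → score (S526, F1500). Machine vertices: (34.8125,92.1303) → (99.5850,92.1303) → (99.5850,76.6990) → (34.8125,76.6990) → (34.8125,92.1303). Closed: final G1 returns to the first vertex.

**Shape 3** — `<path>` line segment, stroke `#ff0000` → cut (S764, F950). Machine vertices: (161.0868,12.3032) → (11.1077,97.5791). Open path.

**Shape 4** — `<polyline>` open polyline, stroke `#ff0000` → cut (S764, F950). Machine vertices: (45.5275,28.9039) → (90.4825,133.5291) → (93.8008,97.8368). Open path.

; Generated by LaserGRBL
G21
G90
G0 X119.8054 Y100.6617
M3 S526
G1 X118.4628 Y90.8925 F1500
G1 X109.1549 Y81.8781 F1500
G1 X102.8890 Y75.0165 F1500
G1 X110.6727 Y71.7061 F1500
M5
G0 X34.8125 Y92.1303
M3 S526
G1 X99.5850 Y92.1303 F1500
G1 X99.5850 Y76.6990 F1500
G1 X34.8125 Y76.6990 F1500
G1 X34.8125 Y92.1303 F1500
M5
G0 X161.0868 Y12.3032
M3 S764
G1 X11.1077 Y97.5791 F950
M5
G0 X45.5275 Y28.9039
M3 S764
G1 X90.4825 Y133.5291 F950
G1 X93.8008 Y97.8368 F950
M5
G0 X0.0000 Y0.0000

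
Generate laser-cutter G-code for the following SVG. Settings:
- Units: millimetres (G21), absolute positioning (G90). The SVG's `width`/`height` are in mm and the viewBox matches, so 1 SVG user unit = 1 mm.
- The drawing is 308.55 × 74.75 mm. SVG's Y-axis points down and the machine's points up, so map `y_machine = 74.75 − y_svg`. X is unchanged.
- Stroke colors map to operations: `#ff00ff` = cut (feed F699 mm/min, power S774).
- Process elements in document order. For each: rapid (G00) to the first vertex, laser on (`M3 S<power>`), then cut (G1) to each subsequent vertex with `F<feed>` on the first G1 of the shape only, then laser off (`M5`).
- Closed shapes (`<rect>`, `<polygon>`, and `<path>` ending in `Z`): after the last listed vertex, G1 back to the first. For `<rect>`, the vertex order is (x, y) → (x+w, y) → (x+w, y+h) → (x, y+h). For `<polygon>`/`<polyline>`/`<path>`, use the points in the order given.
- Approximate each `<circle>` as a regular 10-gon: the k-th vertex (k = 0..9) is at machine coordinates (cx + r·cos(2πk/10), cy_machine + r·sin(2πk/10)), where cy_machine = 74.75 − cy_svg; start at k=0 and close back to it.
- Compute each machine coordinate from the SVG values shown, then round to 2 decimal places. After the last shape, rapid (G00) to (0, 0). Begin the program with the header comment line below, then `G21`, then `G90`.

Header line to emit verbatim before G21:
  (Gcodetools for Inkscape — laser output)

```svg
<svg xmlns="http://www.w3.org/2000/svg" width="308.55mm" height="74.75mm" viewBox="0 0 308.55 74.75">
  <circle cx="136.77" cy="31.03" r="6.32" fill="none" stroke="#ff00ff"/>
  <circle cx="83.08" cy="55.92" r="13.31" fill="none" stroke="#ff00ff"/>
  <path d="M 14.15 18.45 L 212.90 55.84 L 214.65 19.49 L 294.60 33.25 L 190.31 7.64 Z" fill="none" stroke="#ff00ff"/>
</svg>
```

(Gcodetools for Inkscape — laser output)
G21
G90
G00 X143.09 Y43.72
M3 S774
G1 X141.88 Y47.43 F699
G1 X138.72 Y49.73
G1 X134.82 Y49.73
G1 X131.66 Y47.43
G1 X130.45 Y43.72
G1 X131.66 Y40.01
G1 X134.82 Y37.71
G1 X138.72 Y37.71
G1 X141.88 Y40.01
G1 X143.09 Y43.72
M5
G00 X96.39 Y18.83
M3 S774
G1 X93.85 Y26.65 F699
G1 X87.19 Y31.49
G1 X78.97 Y31.49
G1 X72.31 Y26.65
G1 X69.77 Y18.83
G1 X72.31 Y11.01
G1 X78.97 Y6.17
G1 X87.19 Y6.17
G1 X93.85 Y11.01
G1 X96.39 Y18.83
M5
G00 X14.15 Y56.30
M3 S774
G1 X212.90 Y18.91 F699
G1 X214.65 Y55.26
G1 X294.60 Y41.50
G1 X190.31 Y67.11
G1 X14.15 Y56.30
M5
G00 X0.00 Y0.00

Since the viewBox matches the mm dimensions, user units are millimetres directly. The only transform is the Y-flip y_m = 74.75 − y_svg.

Shape 1 is a circle drawn with `<circle>`. Its stroke #ff00ff means cut at S774, F699. After flipping Y the toolpath is (143.09,43.72) → (141.88,47.43) → (138.72,49.73) → (134.82,49.73) → (131.66,47.43) → (130.45,43.72) → (131.66,40.01) → (134.82,37.71) → (138.72,37.71) → (141.88,40.01) → (143.09,43.72), returning to the start.

Shape 2 is a circle drawn with `<circle>`. Its stroke #ff00ff means cut at S774, F699. After flipping Y the toolpath is (96.39,18.83) → (93.85,26.65) → (87.19,31.49) → (78.97,31.49) → (72.31,26.65) → (69.77,18.83) → (72.31,11.01) → (78.97,6.17) → (87.19,6.17) → (93.85,11.01) → (96.39,18.83), returning to the start.

Shape 3 is a closed polygon drawn with `<path>`. Its stroke #ff00ff means cut at S774, F699. After flipping Y the toolpath is (14.15,56.30) → (212.90,18.91) → (214.65,55.26) → (294.60,41.50) → (190.31,67.11) → (14.15,56.30), returning to the start.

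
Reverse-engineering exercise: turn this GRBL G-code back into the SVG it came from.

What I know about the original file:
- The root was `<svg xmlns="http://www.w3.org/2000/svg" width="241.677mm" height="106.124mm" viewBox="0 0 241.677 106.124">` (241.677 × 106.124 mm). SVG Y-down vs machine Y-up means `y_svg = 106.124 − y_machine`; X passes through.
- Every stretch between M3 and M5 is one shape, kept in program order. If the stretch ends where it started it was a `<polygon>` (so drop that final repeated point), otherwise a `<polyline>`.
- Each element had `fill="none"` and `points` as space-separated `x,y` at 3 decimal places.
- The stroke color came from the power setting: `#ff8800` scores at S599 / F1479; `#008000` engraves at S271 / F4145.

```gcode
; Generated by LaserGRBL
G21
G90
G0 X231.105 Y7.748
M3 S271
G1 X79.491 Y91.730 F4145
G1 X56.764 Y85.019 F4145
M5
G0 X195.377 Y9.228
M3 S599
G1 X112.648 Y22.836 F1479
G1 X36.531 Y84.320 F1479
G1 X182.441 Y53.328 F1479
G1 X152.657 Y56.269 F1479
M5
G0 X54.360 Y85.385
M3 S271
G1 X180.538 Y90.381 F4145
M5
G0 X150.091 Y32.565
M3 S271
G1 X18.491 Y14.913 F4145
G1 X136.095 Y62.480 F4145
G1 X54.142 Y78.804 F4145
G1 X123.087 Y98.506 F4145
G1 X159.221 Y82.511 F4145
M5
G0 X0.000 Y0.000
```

y_svg = 106.124 − y_m.

[1] S271→`#008000` (engrave); open run; points: 231.105,98.376 79.491,14.394 56.764,21.105

[2] S599→`#ff8800` (score); open run; points: 195.377,96.896 112.648,83.288 36.531,21.804 182.441,52.796 152.657,49.855

[3] S271→`#008000` (engrave); open run; points: 54.360,20.739 180.538,15.743

[4] S271→`#008000` (engrave); open run; points: 150.091,73.559 18.491,91.211 136.095,43.644 54.142,27.320 123.087,7.618 159.221,23.613

<svg xmlns="http://www.w3.org/2000/svg" width="241.677mm" height="106.124mm" viewBox="0 0 241.677 106.124">
  <polyline points="231.105,98.376 79.491,14.394 56.764,21.105" fill="none" stroke="#008000"/>
  <polyline points="195.377,96.896 112.648,83.288 36.531,21.804 182.441,52.796 152.657,49.855" fill="none" stroke="#ff8800"/>
  <polyline points="54.360,20.739 180.538,15.743" fill="none" stroke="#008000"/>
  <polyline points="150.091,73.559 18.491,91.211 136.095,43.644 54.142,27.320 123.087,7.618 159.221,23.613" fill="none" stroke="#008000"/>
</svg>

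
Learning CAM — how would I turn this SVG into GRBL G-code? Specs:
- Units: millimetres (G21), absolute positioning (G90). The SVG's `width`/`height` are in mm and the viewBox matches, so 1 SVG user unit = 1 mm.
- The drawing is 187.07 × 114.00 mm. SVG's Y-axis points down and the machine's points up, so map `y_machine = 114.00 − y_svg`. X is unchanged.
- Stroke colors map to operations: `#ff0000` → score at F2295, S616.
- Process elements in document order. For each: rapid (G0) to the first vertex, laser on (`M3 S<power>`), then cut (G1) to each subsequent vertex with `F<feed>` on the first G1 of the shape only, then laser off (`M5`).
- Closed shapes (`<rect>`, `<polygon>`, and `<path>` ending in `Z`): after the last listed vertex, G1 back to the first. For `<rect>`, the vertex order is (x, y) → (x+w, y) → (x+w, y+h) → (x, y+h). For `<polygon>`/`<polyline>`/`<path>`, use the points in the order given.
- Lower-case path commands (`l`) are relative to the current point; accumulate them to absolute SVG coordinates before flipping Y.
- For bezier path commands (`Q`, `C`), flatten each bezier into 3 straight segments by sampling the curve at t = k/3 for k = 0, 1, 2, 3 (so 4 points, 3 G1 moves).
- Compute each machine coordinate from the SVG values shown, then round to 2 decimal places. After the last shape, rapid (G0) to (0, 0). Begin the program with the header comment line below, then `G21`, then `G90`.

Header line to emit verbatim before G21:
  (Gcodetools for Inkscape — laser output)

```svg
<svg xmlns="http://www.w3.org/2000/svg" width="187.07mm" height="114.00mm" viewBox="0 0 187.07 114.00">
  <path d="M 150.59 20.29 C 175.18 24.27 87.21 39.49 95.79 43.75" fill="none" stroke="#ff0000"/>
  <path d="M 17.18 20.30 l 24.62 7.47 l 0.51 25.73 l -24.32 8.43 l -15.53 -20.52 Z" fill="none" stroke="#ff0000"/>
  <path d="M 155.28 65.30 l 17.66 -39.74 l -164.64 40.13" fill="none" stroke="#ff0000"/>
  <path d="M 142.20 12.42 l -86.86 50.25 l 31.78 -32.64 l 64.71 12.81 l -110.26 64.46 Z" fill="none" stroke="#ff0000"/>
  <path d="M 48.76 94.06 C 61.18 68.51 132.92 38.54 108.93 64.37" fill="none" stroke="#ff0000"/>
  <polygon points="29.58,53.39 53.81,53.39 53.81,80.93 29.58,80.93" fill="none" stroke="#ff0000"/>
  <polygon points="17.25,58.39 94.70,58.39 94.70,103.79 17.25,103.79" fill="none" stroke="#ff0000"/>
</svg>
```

(Gcodetools for Inkscape — laser output)
G21
G90
G0 X150.59 Y93.71
M3 S616
G1 X145.40 Y86.81 F2295
G1 X111.65 Y77.34
G1 X95.79 Y70.25
M5
G0 X17.18 Y93.70
M3 S616
G1 X41.80 Y86.23 F2295
G1 X42.31 Y60.50
G1 X17.99 Y52.07
G1 X2.46 Y72.59
G1 X17.18 Y93.70
M5
G0 X155.28 Y48.70
M3 S616
G1 X172.94 Y88.44 F2295
G1 X8.30 Y48.31
M5
G0 X142.20 Y101.58
M3 S616
G1 X55.34 Y51.33 F2295
G1 X87.12 Y83.97
G1 X151.83 Y71.16
G1 X41.57 Y6.70
G1 X142.20 Y101.58
M5
G0 X48.76 Y19.94
M3 S616
G1 X75.21 Y44.73 F2295
G1 X106.75 Y59.09
G1 X108.93 Y49.63
M5
G0 X29.58 Y60.61
M3 S616
G1 X53.81 Y60.61 F2295
G1 X53.81 Y33.07
G1 X29.58 Y33.07
G1 X29.58 Y60.61
M5
G0 X17.25 Y55.61
M3 S616
G1 X94.70 Y55.61 F2295
G1 X94.70 Y10.21
G1 X17.25 Y10.21
G1 X17.25 Y55.61
M5
G0 X0.00 Y0.00

Since the viewBox matches the mm dimensions, user units are millimetres directly. The only transform is the Y-flip y_m = 114.00 − y_svg.

Shape 1 is a cubic bezier drawn with `<path>`. Its stroke #ff0000 means score at S616, F2295. After flipping Y the toolpath is (150.59,93.71) → (145.40,86.81) → (111.65,77.34) → (95.79,70.25).

Shape 2 is a regular polygon drawn with `<path>`. Its stroke #ff0000 means score at S616, F2295. After flipping Y the toolpath is (17.18,93.70) → (41.80,86.23) → (42.31,60.50) → (17.99,52.07) → (2.46,72.59) → (17.18,93.70), returning to the start.

Shape 3 is a open polyline drawn with `<path>`. Its stroke #ff0000 means score at S616, F2295. After flipping Y the toolpath is (155.28,48.70) → (172.94,88.44) → (8.30,48.31).

Shape 4 is a closed polygon drawn with `<path>`. Its stroke #ff0000 means score at S616, F2295. After flipping Y the toolpath is (142.20,101.58) → (55.34,51.33) → (87.12,83.97) → (151.83,71.16) → (41.57,6.70) → (142.20,101.58), returning to the start.

Shape 5 is a cubic bezier drawn with `<path>`. Its stroke #ff0000 means score at S616, F2295. After flipping Y the toolpath is (48.76,19.94) → (75.21,44.73) → (106.75,59.09) → (108.93,49.63).

Shape 6 is a rectangle drawn with `<polygon>`. Its stroke #ff0000 means score at S616, F2295. After flipping Y the toolpath is (29.58,60.61) → (53.81,60.61) → (53.81,33.07) → (29.58,33.07) → (29.58,60.61), returning to the start.

Shape 7 is a rectangle drawn with `<polygon>`. Its stroke #ff0000 means score at S616, F2295. After flipping Y the toolpath is (17.25,55.61) → (94.70,55.61) → (94.70,10.21) → (17.25,10.21) → (17.25,55.61), returning to the start.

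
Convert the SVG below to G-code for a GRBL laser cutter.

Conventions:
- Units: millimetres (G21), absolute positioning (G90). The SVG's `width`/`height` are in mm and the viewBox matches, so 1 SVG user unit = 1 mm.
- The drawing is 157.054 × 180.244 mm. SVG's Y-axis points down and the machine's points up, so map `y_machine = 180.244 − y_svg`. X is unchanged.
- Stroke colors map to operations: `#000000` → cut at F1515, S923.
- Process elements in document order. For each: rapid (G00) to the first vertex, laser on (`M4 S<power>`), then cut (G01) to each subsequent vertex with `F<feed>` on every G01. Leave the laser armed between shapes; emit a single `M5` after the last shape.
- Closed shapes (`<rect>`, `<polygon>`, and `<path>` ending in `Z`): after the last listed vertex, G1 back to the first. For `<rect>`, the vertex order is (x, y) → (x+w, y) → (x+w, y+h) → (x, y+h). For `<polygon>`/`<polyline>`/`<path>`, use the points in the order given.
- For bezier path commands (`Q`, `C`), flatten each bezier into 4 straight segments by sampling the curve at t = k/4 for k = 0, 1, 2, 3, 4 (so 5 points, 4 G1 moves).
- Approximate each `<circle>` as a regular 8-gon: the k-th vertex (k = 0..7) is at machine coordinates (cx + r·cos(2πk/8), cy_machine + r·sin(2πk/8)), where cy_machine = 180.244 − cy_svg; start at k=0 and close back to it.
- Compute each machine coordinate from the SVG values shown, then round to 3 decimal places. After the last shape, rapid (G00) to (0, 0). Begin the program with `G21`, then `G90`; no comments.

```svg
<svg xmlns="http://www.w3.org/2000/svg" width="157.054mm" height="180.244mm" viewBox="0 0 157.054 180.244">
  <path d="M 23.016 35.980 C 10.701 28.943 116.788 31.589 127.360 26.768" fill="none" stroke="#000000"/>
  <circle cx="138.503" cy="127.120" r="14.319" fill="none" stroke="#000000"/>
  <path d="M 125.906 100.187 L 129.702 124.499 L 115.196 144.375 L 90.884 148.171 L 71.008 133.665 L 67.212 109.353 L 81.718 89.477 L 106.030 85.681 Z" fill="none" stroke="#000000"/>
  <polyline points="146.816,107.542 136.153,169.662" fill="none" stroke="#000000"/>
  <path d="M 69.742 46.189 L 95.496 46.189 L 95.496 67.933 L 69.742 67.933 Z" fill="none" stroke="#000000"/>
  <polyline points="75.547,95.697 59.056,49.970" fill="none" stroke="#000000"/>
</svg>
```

G21
G90
G00 X23.016 Y144.264
M4 S923
G01 X32.638 Y147.994 F1515
G01 X66.605 Y149.701 F1515
G01 X104.864 Y150.992 F1515
G01 X127.360 Y153.476 F1515
G00 X152.822 Y53.124
M4 S923
G01 X148.628 Y63.249 F1515
G01 X138.503 Y67.443 F1515
G01 X128.378 Y63.249 F1515
G01 X124.184 Y53.124 F1515
G01 X128.378 Y42.999 F1515
G01 X138.503 Y38.805 F1515
G01 X148.628 Y42.999 F1515
G01 X152.822 Y53.124 F1515
G00 X125.906 Y80.057
M4 S923
G01 X129.702 Y55.745 F1515
G01 X115.196 Y35.869 F1515
G01 X90.884 Y32.073 F1515
G01 X71.008 Y46.579 F1515
G01 X67.212 Y70.891 F1515
G01 X81.718 Y90.767 F1515
G01 X106.030 Y94.563 F1515
G01 X125.906 Y80.057 F1515
G00 X146.816 Y72.702
M4 S923
G01 X136.153 Y10.582 F1515
G00 X69.742 Y134.055
M4 S923
G01 X95.496 Y134.055 F1515
G01 X95.496 Y112.311 F1515
G01 X69.742 Y112.311 F1515
G01 X69.742 Y134.055 F1515
G00 X75.547 Y84.547
M4 S923
G01 X59.056 Y130.274 F1515
M5
G00 X0.000 Y0.000

viewBox `0 0 157.054 180.244` with mm width/height → 1 unit = 1 mm. Flip: y_m = 180.244 − y_svg.

**Shape 1** — `<path>` cubic bezier, stroke `#000000` → cut (S923, F1515). Control points (SVG): P0=(23.016,35.980), P1=(10.701,28.943), P2=(116.788,31.589), P3=(127.360,26.768); sampled at t=k/4. Machine vertices: (23.016,144.264) → (32.638,147.994) → (66.605,149.701) → (104.864,150.992) → (127.360,153.476). Open path.

**Shape 2** — `<circle>` circle, stroke `#000000` → cut (S923, F1515). Machine vertices: (152.822,53.124) → (148.628,63.249) → (138.503,67.443) → (128.378,63.249) → (124.184,53.124) → (128.378,42.999) → (138.503,38.805) → (148.628,42.999) → (152.822,53.124). Closed: final G1 returns to the first vertex.

**Shape 3** — `<path>` regular polygon, stroke `#000000` → cut (S923, F1515). Machine vertices: (125.906,80.057) → (129.702,55.745) → (115.196,35.869) → (90.884,32.073) → (71.008,46.579) → (67.212,70.891) → (81.718,90.767) → (106.030,94.563) → (125.906,80.057). Closed: final G1 returns to the first vertex.

**Shape 4** — `<polyline>` line segment, stroke `#000000` → cut (S923, F1515). Machine vertices: (146.816,72.702) → (136.153,10.582). Open path.

**Shape 5** — `<path>` rectangle, stroke `#000000` → cut (S923, F1515). Machine vertices: (69.742,134.055) → (95.496,134.055) → (95.496,112.311) → (69.742,112.311) → (69.742,134.055). Closed: final G1 returns to the first vertex.

**Shape 6** — `<polyline>` line segment, stroke `#000000` → cut (S923, F1515). Machine vertices: (75.547,84.547) → (59.056,130.274). Open path.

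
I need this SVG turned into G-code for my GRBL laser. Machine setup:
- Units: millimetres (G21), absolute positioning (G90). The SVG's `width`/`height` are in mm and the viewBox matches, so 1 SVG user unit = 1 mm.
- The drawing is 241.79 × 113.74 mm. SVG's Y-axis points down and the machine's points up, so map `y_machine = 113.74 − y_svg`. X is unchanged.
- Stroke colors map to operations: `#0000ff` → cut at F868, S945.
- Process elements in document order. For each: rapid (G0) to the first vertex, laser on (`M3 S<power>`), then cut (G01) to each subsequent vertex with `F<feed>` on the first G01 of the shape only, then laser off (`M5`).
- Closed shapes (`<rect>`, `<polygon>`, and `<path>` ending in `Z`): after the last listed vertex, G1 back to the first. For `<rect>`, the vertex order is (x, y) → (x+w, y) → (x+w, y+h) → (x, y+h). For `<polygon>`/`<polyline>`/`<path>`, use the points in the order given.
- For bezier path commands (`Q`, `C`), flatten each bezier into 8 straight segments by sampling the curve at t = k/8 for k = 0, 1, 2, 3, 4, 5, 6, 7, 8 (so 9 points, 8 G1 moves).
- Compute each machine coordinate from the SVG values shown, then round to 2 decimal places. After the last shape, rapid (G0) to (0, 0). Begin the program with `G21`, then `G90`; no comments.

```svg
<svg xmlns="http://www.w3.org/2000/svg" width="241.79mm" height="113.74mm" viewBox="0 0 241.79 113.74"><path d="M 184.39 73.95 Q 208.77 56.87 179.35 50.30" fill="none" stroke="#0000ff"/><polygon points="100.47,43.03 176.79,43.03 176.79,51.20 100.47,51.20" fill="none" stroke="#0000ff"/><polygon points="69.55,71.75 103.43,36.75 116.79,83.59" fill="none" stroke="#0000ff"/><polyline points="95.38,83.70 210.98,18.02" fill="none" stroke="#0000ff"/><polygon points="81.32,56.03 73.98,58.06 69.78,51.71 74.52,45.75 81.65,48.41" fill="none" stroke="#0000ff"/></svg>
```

1 u = 1 mm; y_m = 113.74 − y.

[1] `<path>` quadratic bezier, #0000ff→cut S945 F868: (184.39,39.79) → (189.64,43.90) → (193.22,47.67) → (195.11,51.12) → (195.32,54.24) → (193.85,57.03) → (190.70,59.50) → (185.86,61.63) → (179.35,63.44)

[2] `<polygon>` rectangle, #0000ff→cut S945 F868: (100.47,70.71) → (176.79,70.71) → (176.79,62.54) → (100.47,62.54) → (100.47,70.71) (closed)

[3] `<polygon>` regular polygon, #0000ff→cut S945 F868: (69.55,41.99) → (103.43,76.99) → (116.79,30.15) → (69.55,41.99) (closed)

[4] `<polyline>` line segment, #0000ff→cut S945 F868: (95.38,30.04) → (210.98,95.72)

[5] `<polygon>` regular polygon, #0000ff→cut S945 F868: (81.32,57.71) → (73.98,55.68) → (69.78,62.03) → (74.52,67.99) → (81.65,65.33) → (81.32,57.71) (closed)

G21
G90
G0 X184.39 Y39.79
M3 S945
G01 X189.64 Y43.90 F868
G01 X193.22 Y47.67
G01 X195.11 Y51.12
G01 X195.32 Y54.24
G01 X193.85 Y57.03
G01 X190.70 Y59.50
G01 X185.86 Y61.63
G01 X179.35 Y63.44
M5
G0 X100.47 Y70.71
M3 S945
G01 X176.79 Y70.71 F868
G01 X176.79 Y62.54
G01 X100.47 Y62.54
G01 X100.47 Y70.71
M5
G0 X69.55 Y41.99
M3 S945
G01 X103.43 Y76.99 F868
G01 X116.79 Y30.15
G01 X69.55 Y41.99
M5
G0 X95.38 Y30.04
M3 S945
G01 X210.98 Y95.72 F868
M5
G0 X81.32 Y57.71
M3 S945
G01 X73.98 Y55.68 F868
G01 X69.78 Y62.03
G01 X74.52 Y67.99
G01 X81.65 Y65.33
G01 X81.32 Y57.71
M5
G0 X0.00 Y0.00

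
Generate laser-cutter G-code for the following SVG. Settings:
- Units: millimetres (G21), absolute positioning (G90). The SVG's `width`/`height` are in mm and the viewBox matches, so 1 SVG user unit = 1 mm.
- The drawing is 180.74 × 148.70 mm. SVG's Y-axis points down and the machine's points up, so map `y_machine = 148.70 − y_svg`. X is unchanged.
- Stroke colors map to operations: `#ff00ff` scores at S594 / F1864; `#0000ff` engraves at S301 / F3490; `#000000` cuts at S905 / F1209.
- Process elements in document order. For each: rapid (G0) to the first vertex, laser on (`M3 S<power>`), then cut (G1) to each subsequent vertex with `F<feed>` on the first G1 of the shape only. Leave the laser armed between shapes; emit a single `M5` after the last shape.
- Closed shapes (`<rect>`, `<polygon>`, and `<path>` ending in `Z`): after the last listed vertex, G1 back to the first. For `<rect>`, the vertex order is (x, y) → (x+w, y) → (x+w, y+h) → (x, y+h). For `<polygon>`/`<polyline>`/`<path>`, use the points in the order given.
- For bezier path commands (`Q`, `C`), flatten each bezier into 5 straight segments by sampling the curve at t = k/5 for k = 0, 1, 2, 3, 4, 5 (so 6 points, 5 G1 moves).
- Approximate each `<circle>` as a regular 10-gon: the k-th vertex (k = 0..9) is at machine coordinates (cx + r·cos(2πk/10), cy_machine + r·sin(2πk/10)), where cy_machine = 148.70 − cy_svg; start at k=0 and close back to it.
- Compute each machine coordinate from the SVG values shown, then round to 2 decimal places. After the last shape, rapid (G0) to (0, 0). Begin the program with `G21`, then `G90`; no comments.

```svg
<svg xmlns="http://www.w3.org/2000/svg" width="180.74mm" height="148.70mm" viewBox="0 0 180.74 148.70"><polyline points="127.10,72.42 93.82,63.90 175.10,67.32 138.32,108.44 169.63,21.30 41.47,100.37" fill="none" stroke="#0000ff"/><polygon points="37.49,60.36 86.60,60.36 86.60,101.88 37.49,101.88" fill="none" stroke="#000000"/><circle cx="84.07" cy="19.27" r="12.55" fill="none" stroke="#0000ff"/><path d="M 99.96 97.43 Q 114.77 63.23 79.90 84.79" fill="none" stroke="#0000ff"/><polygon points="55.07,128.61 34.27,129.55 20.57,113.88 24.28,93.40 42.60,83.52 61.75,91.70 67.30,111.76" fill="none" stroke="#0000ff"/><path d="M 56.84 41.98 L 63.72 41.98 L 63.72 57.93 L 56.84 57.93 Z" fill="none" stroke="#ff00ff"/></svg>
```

G21
G90
G0 X127.10 Y76.28
M3 S301
G1 X93.82 Y84.80 F3490
G1 X175.10 Y81.38
G1 X138.32 Y40.26
G1 X169.63 Y127.40
G1 X41.47 Y48.33
G0 X37.49 Y88.34
M3 S905
G1 X86.60 Y88.34 F1209
G1 X86.60 Y46.82
G1 X37.49 Y46.82
G1 X37.49 Y88.34
G0 X96.62 Y129.43
M3 S301
G1 X94.22 Y136.81 F3490
G1 X87.95 Y141.37
G1 X80.19 Y141.37
G1 X73.92 Y136.81
G1 X71.52 Y129.43
G1 X73.92 Y122.05
G1 X80.19 Y117.49
G1 X87.95 Y117.49
G1 X94.22 Y122.05
G1 X96.62 Y129.43
G0 X99.96 Y51.27
M3 S301
G1 X103.90 Y62.72 F3490
G1 X103.86 Y69.71
G1 X99.85 Y72.24
G1 X91.86 Y70.30
G1 X79.90 Y63.91
G0 X55.07 Y20.09
M3 S301
G1 X34.27 Y19.15 F3490
G1 X20.57 Y34.82
G1 X24.28 Y55.30
G1 X42.60 Y65.18
G1 X61.75 Y57.00
G1 X67.30 Y36.94
G1 X55.07 Y20.09
G0 X56.84 Y106.72
M3 S594
G1 X63.72 Y106.72 F1864
G1 X63.72 Y90.77
G1 X56.84 Y90.77
G1 X56.84 Y106.72
M5
G0 X0.00 Y0.00

Since the viewBox matches the mm dimensions, user units are millimetres directly. The only transform is the Y-flip y_m = 148.70 − y_svg.

Shape 1 is a open polyline drawn with `<polyline>`. Its stroke #0000ff means engrave at S301, F3490. After flipping Y the toolpath is (127.10,76.28) → (93.82,84.80) → (175.10,81.38) → (138.32,40.26) → (169.63,127.40) → (41.47,48.33).

Shape 2 is a rectangle drawn with `<polygon>`. Its stroke #000000 means cut at S905, F1209. After flipping Y the toolpath is (37.49,88.34) → (86.60,88.34) → (86.60,46.82) → (37.49,46.82) → (37.49,88.34), returning to the start.

Shape 3 is a circle drawn with `<circle>`. Its stroke #0000ff means engrave at S301, F3490. After flipping Y the toolpath is (96.62,129.43) → (94.22,136.81) → (87.95,141.37) → (80.19,141.37) → (73.92,136.81) → (71.52,129.43) → (73.92,122.05) → (80.19,117.49) → (87.95,117.49) → (94.22,122.05) → (96.62,129.43), returning to the start.

Shape 4 is a quadratic bezier drawn with `<path>`. Its stroke #0000ff means engrave at S301, F3490. After flipping Y the toolpath is (99.96,51.27) → (103.90,62.72) → (103.86,69.71) → (99.85,72.24) → (91.86,70.30) → (79.90,63.91).

Shape 5 is a regular polygon drawn with `<polygon>`. Its stroke #0000ff means engrave at S301, F3490. After flipping Y the toolpath is (55.07,20.09) → (34.27,19.15) → (20.57,34.82) → (24.28,55.30) → (42.60,65.18) → (61.75,57.00) → (67.30,36.94) → (55.07,20.09), returning to the start.

Shape 6 is a rectangle drawn with `<path>`. Its stroke #ff00ff means score at S594, F1864. After flipping Y the toolpath is (56.84,106.72) → (63.72,106.72) → (63.72,90.77) → (56.84,90.77) → (56.84,106.72), returning to the start.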